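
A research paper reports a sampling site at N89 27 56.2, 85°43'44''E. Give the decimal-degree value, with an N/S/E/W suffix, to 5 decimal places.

89.46561° N, 85.72889° E

Latitude: 89° + 27/60 + 56.2/3600 = 89 + 0.450000 + 0.015611 = 89.465611
λ: 85 + 43/60 + 44/3600 = 85.728889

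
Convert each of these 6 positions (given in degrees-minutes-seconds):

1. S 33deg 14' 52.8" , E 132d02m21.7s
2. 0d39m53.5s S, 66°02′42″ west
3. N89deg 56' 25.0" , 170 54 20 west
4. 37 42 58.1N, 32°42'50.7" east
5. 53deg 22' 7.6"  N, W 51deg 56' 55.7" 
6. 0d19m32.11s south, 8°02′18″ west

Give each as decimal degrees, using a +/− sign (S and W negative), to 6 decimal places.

1. -33.248000, 132.039361
2. -0.664861, -66.045000
3. 89.940278, -170.905556
4. 37.716139, 32.714083
5. 53.368778, -51.948806
6. -0.325586, -8.038333

Point 1:
  Latitude: 33° + 14/60 + 52.8/3600 = 33 + 0.233333 + 0.014667 = 33.2480000
  S → negative
  λ: 132 + 2/60 + 21.7/3600 = 132.0393611
  E ⇒ keep positive
Point 2:
  Lat: 39′ + 53.5″ = 39.89167′; 0 + 39.89167/60 = 0.6648611
  hemisphere S, so the sign is −
  Lon: 2′ + 42″ = 2.70000′; 66 + 2.70000/60 = 66.0450000
  W ⇒ negate
Point 3:
  Lat: 89° + 56/60 + 25/3600 = 89 + 0.933333 + 0.006944 = 89.9402778
  N → positive
  λ: 54′ + 20″ = 54.33333′; 170 + 54.33333/60 = 170.9055556
  hemisphere W, so the sign is −
Point 4:
  φ: 37 + 42/60 + 58.1/3600 = 37.7161389
  N → positive
  Longitude: 32 + 42/60 + 50.7/3600 = 32.7140833
  E → positive
Point 5:
  Lat: 22′ + 7.6″ = 22.12667′; 53 + 22.12667/60 = 53.3687778
  N ⇒ keep positive
  Longitude: 51 + 56/60 + 55.7/3600 = 51.9488056
  W ⇒ negate
Point 6:
  Latitude: 19′ + 32.11″ = 19.53517′; 0 + 19.53517/60 = 0.3255861
  hemisphere S, so the sign is −
  Longitude: 2′ + 18″ = 2.30000′; 8 + 2.30000/60 = 8.0383333
  W → negative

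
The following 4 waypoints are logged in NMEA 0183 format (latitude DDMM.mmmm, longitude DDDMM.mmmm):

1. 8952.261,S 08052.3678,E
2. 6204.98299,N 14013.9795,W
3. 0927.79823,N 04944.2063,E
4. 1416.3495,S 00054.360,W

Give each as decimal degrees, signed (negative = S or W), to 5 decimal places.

1. -89.87102, 80.87280
2. 62.08305, -140.23299
3. 9.46330, 49.73677
4. -14.27249, -0.90600

Point 1:
  φ: split at 2 digits → 89° and 52.261′; 89 + 52.261/60 = 89.871017
  hemisphere S, so the sign is −
  Longitude: split at 3 digits → 080° and 52.3678′; 80 + 52.3678/60 = 80.872797
  E ⇒ keep positive
Point 2:
  Lat: degrees = first 2 digits = 62, minutes = 4.98299; 62 + 4.98299/60 = 62.083050
  N ⇒ keep positive
  λ: split at 3 digits → 140° and 13.9795′; 140 + 13.9795/60 = 140.232992
  hemisphere W, so the sign is −
Point 3:
  φ: degrees = first 2 digits = 9, minutes = 27.79823; 9 + 27.79823/60 = 9.463304
  N ⇒ keep positive
  λ: degrees = first 3 digits = 49, minutes = 44.2063; 49 + 44.2063/60 = 49.736772
  E ⇒ keep positive
Point 4:
  Lat: split at 2 digits → 14° and 16.3495′; 14 + 16.3495/60 = 14.272492
  hemisphere S, so the sign is −
  Lon: degrees = first 3 digits = 0, minutes = 54.36; 0 + 54.36/60 = 0.906000
  W → negative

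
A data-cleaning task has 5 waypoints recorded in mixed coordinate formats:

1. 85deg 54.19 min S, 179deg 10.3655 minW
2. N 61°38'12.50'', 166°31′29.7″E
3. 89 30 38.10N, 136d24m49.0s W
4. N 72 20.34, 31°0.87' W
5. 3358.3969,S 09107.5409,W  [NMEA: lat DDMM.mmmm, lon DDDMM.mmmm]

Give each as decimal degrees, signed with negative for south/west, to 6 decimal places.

Point 1:
  φ: 54.19′ = 0.903167°; total 85.9031667
  S → negative
  Lon: 10.3655′ = 0.172758°; total 179.1727583
  hemisphere W, so the sign is −
Point 2:
  Lat: 38′ + 12.5″ = 38.20833′; 61 + 38.20833/60 = 61.6368056
  N ⇒ keep positive
  Longitude: 166° + 31/60 + 29.7/3600 = 166 + 0.516667 + 0.008250 = 166.5249167
  E → positive
Point 3:
  φ: 30′ + 38.1″ = 30.63500′; 89 + 30.63500/60 = 89.5105833
  N ⇒ keep positive
  λ: 24′ + 49″ = 24.81667′; 136 + 24.81667/60 = 136.4136111
  W ⇒ negate
Point 4:
  Latitude: 72 + 20.34/60 = 72.3390000
  N ⇒ keep positive
  Longitude: 31 + 0.87/60 = 31.0145000
  hemisphere W, so the sign is −
Point 5:
  Lat: split at 2 digits → 33° and 58.3969′; 33 + 58.3969/60 = 33.9732817
  S ⇒ negate
  Longitude: split at 3 digits → 091° and 7.5409′; 91 + 7.5409/60 = 91.1256817
  W ⇒ negate

1. -85.903167, -179.172758
2. 61.636806, 166.524917
3. 89.510583, -136.413611
4. 72.339000, -31.014500
5. -33.973282, -91.125682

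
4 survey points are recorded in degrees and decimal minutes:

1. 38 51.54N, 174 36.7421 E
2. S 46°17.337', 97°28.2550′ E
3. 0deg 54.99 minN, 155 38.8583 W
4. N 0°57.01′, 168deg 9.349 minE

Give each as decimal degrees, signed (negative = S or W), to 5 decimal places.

Point 1:
  Latitude: 38 + 51.54/60 = 38.859000
  N ⇒ keep positive
  Lon: 36.7421′ = 0.612368°; total 174.612368
  E → positive
Point 2:
  φ: 46 + 17.337/60 = 46.288950
  S ⇒ negate
  Longitude: 97 + 28.255/60 = 97.470917
  E ⇒ keep positive
Point 3:
  φ: 0 + 54.99/60 = 0.916500
  N ⇒ keep positive
  λ: 38.8583′ = 0.647638°; total 155.647638
  hemisphere W, so the sign is −
Point 4:
  Latitude: 57.01′ = 0.950167°; total 0.950167
  N → positive
  Longitude: 168 + 9.349/60 = 168.155817
  E ⇒ keep positive

1. 38.85900, 174.61237
2. -46.28895, 97.47092
3. 0.91650, -155.64764
4. 0.95017, 168.15582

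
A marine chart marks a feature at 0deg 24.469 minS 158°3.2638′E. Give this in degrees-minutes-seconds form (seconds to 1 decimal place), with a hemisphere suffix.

Lat: 24.46900′ → 24′ and 0.46900 × 60 = 28.140″
λ: 3.26380′ → 3′ and 0.26380 × 60 = 15.828″

0°24′28.1″ S, 158°03′15.8″ E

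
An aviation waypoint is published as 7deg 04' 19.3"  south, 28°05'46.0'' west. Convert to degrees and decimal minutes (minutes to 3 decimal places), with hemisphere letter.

7° 4.322′ S, 28° 5.767′ W

Latitude: seconds/60 = 0.32167; minutes = 4 + 0.32167 = 4.32167
Lon: 5 + 46/60 = 5.76667′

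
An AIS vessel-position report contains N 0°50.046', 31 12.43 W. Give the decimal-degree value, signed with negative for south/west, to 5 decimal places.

0.83410, -31.20717

Latitude: 0 + 50.046/60 = 0.834100
N → positive
λ: 12.43′ = 0.207167°; total 31.207167
W → negative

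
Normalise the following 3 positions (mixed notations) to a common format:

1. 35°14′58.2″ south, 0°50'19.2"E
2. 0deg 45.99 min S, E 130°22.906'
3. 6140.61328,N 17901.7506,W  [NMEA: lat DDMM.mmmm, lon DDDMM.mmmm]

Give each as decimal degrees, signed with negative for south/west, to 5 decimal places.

Point 1:
  Latitude: 35° + 14/60 + 58.2/3600 = 35 + 0.233333 + 0.016167 = 35.249500
  hemisphere S, so the sign is −
  Lon: 0° + 50/60 + 19.2/3600 = 0 + 0.833333 + 0.005333 = 0.838667
  E → positive
Point 2:
  φ: 45.99′ = 0.766500°; total 0.766500
  S ⇒ negate
  Lon: 130 + 22.906/60 = 130.381767
  E ⇒ keep positive
Point 3:
  Latitude: degrees = first 2 digits = 61, minutes = 40.61328; 61 + 40.61328/60 = 61.676888
  N ⇒ keep positive
  Lon: split at 3 digits → 179° and 1.7506′; 179 + 1.7506/60 = 179.029177
  W → negative

1. -35.24950, 0.83867
2. -0.76650, 130.38177
3. 61.67689, -179.02918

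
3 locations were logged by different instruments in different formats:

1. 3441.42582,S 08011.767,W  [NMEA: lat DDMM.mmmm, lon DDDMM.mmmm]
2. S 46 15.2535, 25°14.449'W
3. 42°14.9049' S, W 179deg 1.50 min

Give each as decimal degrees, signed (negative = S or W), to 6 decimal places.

1. -34.690430, -80.196117
2. -46.254225, -25.240817
3. -42.248415, -179.025000

Point 1:
  φ: split at 2 digits → 34° and 41.42582′; 34 + 41.42582/60 = 34.6904303
  S ⇒ negate
  Lon: split at 3 digits → 080° and 11.767′; 80 + 11.767/60 = 80.1961167
  W ⇒ negate
Point 2:
  Latitude: 15.2535′ = 0.254225°; total 46.2542250
  S → negative
  Longitude: 25 + 14.449/60 = 25.2408167
  W ⇒ negate
Point 3:
  Lat: 42 + 14.9049/60 = 42.2484150
  S ⇒ negate
  Longitude: 1.5′ = 0.025000°; total 179.0250000
  hemisphere W, so the sign is −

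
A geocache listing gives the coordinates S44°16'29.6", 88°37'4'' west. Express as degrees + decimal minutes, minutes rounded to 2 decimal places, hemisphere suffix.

Lat: 16 + 29.6/60 = 16.4933′
λ: 37 + 4/60 = 37.0667′

44° 16.49′ S, 88° 37.07′ W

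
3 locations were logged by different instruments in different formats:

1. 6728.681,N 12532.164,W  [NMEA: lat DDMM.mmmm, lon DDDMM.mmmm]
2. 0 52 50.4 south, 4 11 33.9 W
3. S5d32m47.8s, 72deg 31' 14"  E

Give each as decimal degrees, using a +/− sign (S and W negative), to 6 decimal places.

1. 67.478017, -125.536067
2. -0.880667, -4.192750
3. -5.546611, 72.520556

Point 1:
  Latitude: degrees = first 2 digits = 67, minutes = 28.681; 67 + 28.681/60 = 67.4780167
  N → positive
  Longitude: degrees = first 3 digits = 125, minutes = 32.164; 125 + 32.164/60 = 125.5360667
  hemisphere W, so the sign is −
Point 2:
  Latitude: 0° + 52/60 + 50.4/3600 = 0 + 0.866667 + 0.014000 = 0.8806667
  S ⇒ negate
  Lon: 11′ + 33.9″ = 11.56500′; 4 + 11.56500/60 = 4.1927500
  W ⇒ negate
Point 3:
  Lat: 5° + 32/60 + 47.8/3600 = 5 + 0.533333 + 0.013278 = 5.5466111
  hemisphere S, so the sign is −
  Longitude: 31′ + 14″ = 31.23333′; 72 + 31.23333/60 = 72.5205556
  E ⇒ keep positive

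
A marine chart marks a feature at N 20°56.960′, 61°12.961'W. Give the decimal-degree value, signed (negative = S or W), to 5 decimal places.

20.94933, -61.21602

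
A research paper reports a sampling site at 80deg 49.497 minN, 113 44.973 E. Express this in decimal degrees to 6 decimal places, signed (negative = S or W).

φ: 80 + 49.497/60 = 80.8249500
N ⇒ keep positive
Longitude: 44.973′ = 0.749550°; total 113.7495500
E ⇒ keep positive

80.824950, 113.749550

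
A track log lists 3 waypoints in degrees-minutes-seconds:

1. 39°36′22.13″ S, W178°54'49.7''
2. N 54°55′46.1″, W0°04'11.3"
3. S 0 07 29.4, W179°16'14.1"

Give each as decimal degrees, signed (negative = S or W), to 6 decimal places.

1. -39.606147, -178.913806
2. 54.929472, -0.069806
3. -0.124833, -179.270583

Point 1:
  Lat: 39° + 36/60 + 22.13/3600 = 39 + 0.600000 + 0.006147 = 39.6061472
  S → negative
  λ: 178 + 54/60 + 49.7/3600 = 178.9138056
  W → negative
Point 2:
  φ: 54° + 55/60 + 46.1/3600 = 54 + 0.916667 + 0.012806 = 54.9294722
  N ⇒ keep positive
  Lon: 4′ + 11.3″ = 4.18833′; 0 + 4.18833/60 = 0.0698056
  hemisphere W, so the sign is −
Point 3:
  Latitude: 7′ + 29.4″ = 7.49000′; 0 + 7.49000/60 = 0.1248333
  S ⇒ negate
  λ: 179 + 16/60 + 14.1/3600 = 179.2705833
  W → negative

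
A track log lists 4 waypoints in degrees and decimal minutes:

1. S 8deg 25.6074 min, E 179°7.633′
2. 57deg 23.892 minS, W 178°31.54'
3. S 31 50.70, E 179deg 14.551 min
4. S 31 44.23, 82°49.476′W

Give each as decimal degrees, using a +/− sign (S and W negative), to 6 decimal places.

Point 1:
  Lat: 25.6074′ = 0.426790°; total 8.4267900
  S ⇒ negate
  Longitude: 7.633′ = 0.127217°; total 179.1272167
  E ⇒ keep positive
Point 2:
  φ: 57 + 23.892/60 = 57.3982000
  S → negative
  Lon: 31.54′ = 0.525667°; total 178.5256667
  W ⇒ negate
Point 3:
  Lat: 50.7′ = 0.845000°; total 31.8450000
  S ⇒ negate
  Lon: 179 + 14.551/60 = 179.2425167
  E ⇒ keep positive
Point 4:
  Latitude: 31 + 44.23/60 = 31.7371667
  S ⇒ negate
  λ: 49.476′ = 0.824600°; total 82.8246000
  hemisphere W, so the sign is −

1. -8.426790, 179.127217
2. -57.398200, -178.525667
3. -31.845000, 179.242517
4. -31.737167, -82.824600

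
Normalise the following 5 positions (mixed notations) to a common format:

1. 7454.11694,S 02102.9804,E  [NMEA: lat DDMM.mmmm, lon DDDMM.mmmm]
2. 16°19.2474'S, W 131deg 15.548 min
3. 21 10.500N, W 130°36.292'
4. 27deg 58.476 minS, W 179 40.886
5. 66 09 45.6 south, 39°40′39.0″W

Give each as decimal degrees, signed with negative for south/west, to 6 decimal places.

Point 1:
  Lat: degrees = first 2 digits = 74, minutes = 54.11694; 74 + 54.11694/60 = 74.9019490
  hemisphere S, so the sign is −
  Longitude: split at 3 digits → 021° and 2.9804′; 21 + 2.9804/60 = 21.0496733
  E ⇒ keep positive
Point 2:
  Lat: 19.2474′ = 0.320790°; total 16.3207900
  S → negative
  Lon: 131 + 15.548/60 = 131.2591333
  W ⇒ negate
Point 3:
  Latitude: 10.5′ = 0.175000°; total 21.1750000
  N → positive
  Longitude: 36.292′ = 0.604867°; total 130.6048667
  hemisphere W, so the sign is −
Point 4:
  φ: 27 + 58.476/60 = 27.9746000
  S → negative
  λ: 179 + 40.886/60 = 179.6814333
  W → negative
Point 5:
  Lat: 66 + 9/60 + 45.6/3600 = 66.1626667
  hemisphere S, so the sign is −
  Lon: 40′ + 39″ = 40.65000′; 39 + 40.65000/60 = 39.6775000
  W ⇒ negate

1. -74.901949, 21.049673
2. -16.320790, -131.259133
3. 21.175000, -130.604867
4. -27.974600, -179.681433
5. -66.162667, -39.677500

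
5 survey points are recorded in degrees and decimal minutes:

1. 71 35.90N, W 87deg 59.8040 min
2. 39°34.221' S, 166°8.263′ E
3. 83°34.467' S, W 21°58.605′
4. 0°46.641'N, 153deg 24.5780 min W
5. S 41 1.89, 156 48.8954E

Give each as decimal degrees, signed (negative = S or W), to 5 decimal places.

Point 1:
  Lat: 35.9′ = 0.598333°; total 71.598333
  N ⇒ keep positive
  Lon: 59.804′ = 0.996733°; total 87.996733
  W ⇒ negate
Point 2:
  Latitude: 39 + 34.221/60 = 39.570350
  S → negative
  Longitude: 8.263′ = 0.137717°; total 166.137717
  E ⇒ keep positive
Point 3:
  Latitude: 34.467′ = 0.574450°; total 83.574450
  S → negative
  λ: 21 + 58.605/60 = 21.976750
  hemisphere W, so the sign is −
Point 4:
  Latitude: 46.641′ = 0.777350°; total 0.777350
  N ⇒ keep positive
  λ: 24.578′ = 0.409633°; total 153.409633
  hemisphere W, so the sign is −
Point 5:
  Latitude: 41 + 1.89/60 = 41.031500
  S ⇒ negate
  λ: 48.8954′ = 0.814923°; total 156.814923
  E ⇒ keep positive

1. 71.59833, -87.99673
2. -39.57035, 166.13772
3. -83.57445, -21.97675
4. 0.77735, -153.40963
5. -41.03150, 156.81492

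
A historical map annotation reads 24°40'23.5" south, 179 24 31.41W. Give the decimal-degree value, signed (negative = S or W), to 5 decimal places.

-24.67319, -179.40873

φ: 24° + 40/60 + 23.5/3600 = 24 + 0.666667 + 0.006528 = 24.673194
S → negative
λ: 179 + 24/60 + 31.41/3600 = 179.408725
W ⇒ negate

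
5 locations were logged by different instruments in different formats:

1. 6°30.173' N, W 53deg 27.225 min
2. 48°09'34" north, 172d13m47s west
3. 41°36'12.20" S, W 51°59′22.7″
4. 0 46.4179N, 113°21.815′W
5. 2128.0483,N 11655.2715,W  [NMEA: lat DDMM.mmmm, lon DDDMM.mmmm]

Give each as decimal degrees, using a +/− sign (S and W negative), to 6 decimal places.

1. 6.502883, -53.453750
2. 48.159444, -172.229722
3. -41.603389, -51.989639
4. 0.773632, -113.363583
5. 21.467472, -116.921192

Point 1:
  φ: 6 + 30.173/60 = 6.5028833
  N → positive
  Longitude: 53 + 27.225/60 = 53.4537500
  W ⇒ negate
Point 2:
  φ: 9′ + 34″ = 9.56667′; 48 + 9.56667/60 = 48.1594444
  N → positive
  Lon: 172° + 13/60 + 47/3600 = 172 + 0.216667 + 0.013056 = 172.2297222
  hemisphere W, so the sign is −
Point 3:
  φ: 41° + 36/60 + 12.2/3600 = 41 + 0.600000 + 0.003389 = 41.6033889
  S → negative
  Lon: 51 + 59/60 + 22.7/3600 = 51.9896389
  hemisphere W, so the sign is −
Point 4:
  Latitude: 46.4179′ = 0.773632°; total 0.7736317
  N ⇒ keep positive
  λ: 21.815′ = 0.363583°; total 113.3635833
  W → negative
Point 5:
  Latitude: degrees = first 2 digits = 21, minutes = 28.0483; 21 + 28.0483/60 = 21.4674717
  N ⇒ keep positive
  Longitude: degrees = first 3 digits = 116, minutes = 55.2715; 116 + 55.2715/60 = 116.9211917
  hemisphere W, so the sign is −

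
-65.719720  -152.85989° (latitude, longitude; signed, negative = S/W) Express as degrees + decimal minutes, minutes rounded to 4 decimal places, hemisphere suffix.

65° 43.1832′ S, 152° 51.5934′ W

Latitude is negative → S; |value| = 65.719720
Latitude: 65° + 0.719720 × 60 = 65° 43.183200′
Longitude is negative → W; |value| = 152.859890
λ: 152° + 0.859890 × 60 = 152° 51.593400′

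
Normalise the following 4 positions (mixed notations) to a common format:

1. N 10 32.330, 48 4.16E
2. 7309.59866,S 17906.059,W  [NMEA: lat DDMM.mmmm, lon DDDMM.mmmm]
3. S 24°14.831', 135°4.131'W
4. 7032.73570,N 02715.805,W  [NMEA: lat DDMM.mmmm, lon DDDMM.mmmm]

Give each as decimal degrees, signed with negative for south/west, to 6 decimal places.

1. 10.538833, 48.069333
2. -73.159978, -179.100983
3. -24.247183, -135.068850
4. 70.545595, -27.263417

Point 1:
  φ: 10 + 32.33/60 = 10.5388333
  N → positive
  Lon: 48 + 4.16/60 = 48.0693333
  E → positive
Point 2:
  φ: split at 2 digits → 73° and 9.59866′; 73 + 9.59866/60 = 73.1599777
  S ⇒ negate
  Longitude: degrees = first 3 digits = 179, minutes = 6.059; 179 + 6.059/60 = 179.1009833
  hemisphere W, so the sign is −
Point 3:
  Latitude: 14.831′ = 0.247183°; total 24.2471833
  hemisphere S, so the sign is −
  Lon: 135 + 4.131/60 = 135.0688500
  hemisphere W, so the sign is −
Point 4:
  φ: degrees = first 2 digits = 70, minutes = 32.7357; 70 + 32.7357/60 = 70.5455950
  N ⇒ keep positive
  Lon: degrees = first 3 digits = 27, minutes = 15.805; 27 + 15.805/60 = 27.2634167
  W ⇒ negate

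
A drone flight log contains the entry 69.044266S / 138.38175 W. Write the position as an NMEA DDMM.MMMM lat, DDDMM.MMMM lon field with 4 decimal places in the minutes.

Latitude: fractional part 0.044266 → 2.655960 minutes
Longitude: minutes = (138.381750 − 138) × 60 = 22.905000

6902.6560,S / 13822.9050,W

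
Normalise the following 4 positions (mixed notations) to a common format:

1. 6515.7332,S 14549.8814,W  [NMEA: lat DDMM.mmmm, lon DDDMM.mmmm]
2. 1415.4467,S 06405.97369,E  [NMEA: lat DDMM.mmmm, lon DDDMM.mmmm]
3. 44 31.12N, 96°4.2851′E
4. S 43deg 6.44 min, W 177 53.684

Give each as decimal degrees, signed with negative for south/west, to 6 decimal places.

1. -65.262220, -145.831357
2. -14.257445, 64.099562
3. 44.518667, 96.071418
4. -43.107333, -177.894733

Point 1:
  Latitude: degrees = first 2 digits = 65, minutes = 15.7332; 65 + 15.7332/60 = 65.2622200
  hemisphere S, so the sign is −
  λ: degrees = first 3 digits = 145, minutes = 49.8814; 145 + 49.8814/60 = 145.8313567
  W ⇒ negate
Point 2:
  Latitude: degrees = first 2 digits = 14, minutes = 15.4467; 14 + 15.4467/60 = 14.2574450
  hemisphere S, so the sign is −
  Lon: split at 3 digits → 064° and 5.97369′; 64 + 5.97369/60 = 64.0995615
  E → positive
Point 3:
  Lat: 44 + 31.12/60 = 44.5186667
  N ⇒ keep positive
  Lon: 4.2851′ = 0.071418°; total 96.0714183
  E ⇒ keep positive
Point 4:
  Lat: 43 + 6.44/60 = 43.1073333
  hemisphere S, so the sign is −
  Lon: 177 + 53.684/60 = 177.8947333
  W ⇒ negate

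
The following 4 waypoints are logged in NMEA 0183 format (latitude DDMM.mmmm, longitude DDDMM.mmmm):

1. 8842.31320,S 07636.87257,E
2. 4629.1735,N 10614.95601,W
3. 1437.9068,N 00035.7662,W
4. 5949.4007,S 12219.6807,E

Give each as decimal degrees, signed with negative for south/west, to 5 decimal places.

1. -88.70522, 76.61454
2. 46.48623, -106.24927
3. 14.63178, -0.59610
4. -59.82335, 122.32801

Point 1:
  Latitude: degrees = first 2 digits = 88, minutes = 42.3132; 88 + 42.3132/60 = 88.705220
  hemisphere S, so the sign is −
  Longitude: degrees = first 3 digits = 76, minutes = 36.87257; 76 + 36.87257/60 = 76.614543
  E → positive
Point 2:
  Latitude: degrees = first 2 digits = 46, minutes = 29.1735; 46 + 29.1735/60 = 46.486225
  N → positive
  λ: degrees = first 3 digits = 106, minutes = 14.95601; 106 + 14.95601/60 = 106.249267
  W ⇒ negate
Point 3:
  Lat: degrees = first 2 digits = 14, minutes = 37.9068; 14 + 37.9068/60 = 14.631780
  N → positive
  Longitude: split at 3 digits → 000° and 35.7662′; 0 + 35.7662/60 = 0.596103
  W → negative
Point 4:
  Latitude: degrees = first 2 digits = 59, minutes = 49.4007; 59 + 49.4007/60 = 59.823345
  hemisphere S, so the sign is −
  Lon: split at 3 digits → 122° and 19.6807′; 122 + 19.6807/60 = 122.328012
  E → positive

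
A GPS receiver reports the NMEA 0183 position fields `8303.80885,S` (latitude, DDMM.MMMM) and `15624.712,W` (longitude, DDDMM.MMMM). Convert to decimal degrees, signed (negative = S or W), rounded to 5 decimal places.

-83.06348, -156.41187

Latitude: split at 2 digits → 83° and 3.80885′; 83 + 3.80885/60 = 83.063481
S ⇒ negate
Longitude: degrees = first 3 digits = 156, minutes = 24.712; 156 + 24.712/60 = 156.411867
W → negative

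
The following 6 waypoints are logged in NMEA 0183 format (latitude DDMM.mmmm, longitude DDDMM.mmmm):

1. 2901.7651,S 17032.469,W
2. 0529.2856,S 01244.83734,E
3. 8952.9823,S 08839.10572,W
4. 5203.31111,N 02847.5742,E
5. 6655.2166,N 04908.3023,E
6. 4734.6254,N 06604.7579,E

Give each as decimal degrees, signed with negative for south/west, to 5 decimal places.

1. -29.02942, -170.54115
2. -5.48809, 12.74729
3. -89.88304, -88.65176
4. 52.05519, 28.79290
5. 66.92028, 49.13837
6. 47.57709, 66.07930

Point 1:
  Lat: split at 2 digits → 29° and 1.7651′; 29 + 1.7651/60 = 29.029418
  S ⇒ negate
  Longitude: degrees = first 3 digits = 170, minutes = 32.469; 170 + 32.469/60 = 170.541150
  hemisphere W, so the sign is −
Point 2:
  Latitude: degrees = first 2 digits = 5, minutes = 29.2856; 5 + 29.2856/60 = 5.488093
  S → negative
  Lon: degrees = first 3 digits = 12, minutes = 44.83734; 12 + 44.83734/60 = 12.747289
  E ⇒ keep positive
Point 3:
  φ: split at 2 digits → 89° and 52.9823′; 89 + 52.9823/60 = 89.883038
  S ⇒ negate
  λ: degrees = first 3 digits = 88, minutes = 39.10572; 88 + 39.10572/60 = 88.651762
  W → negative
Point 4:
  Latitude: degrees = first 2 digits = 52, minutes = 3.31111; 52 + 3.31111/60 = 52.055185
  N → positive
  Longitude: degrees = first 3 digits = 28, minutes = 47.5742; 28 + 47.5742/60 = 28.792903
  E → positive
Point 5:
  Latitude: degrees = first 2 digits = 66, minutes = 55.2166; 66 + 55.2166/60 = 66.920277
  N → positive
  λ: split at 3 digits → 049° and 8.3023′; 49 + 8.3023/60 = 49.138372
  E ⇒ keep positive
Point 6:
  Lat: split at 2 digits → 47° and 34.6254′; 47 + 34.6254/60 = 47.577090
  N → positive
  λ: degrees = first 3 digits = 66, minutes = 4.7579; 66 + 4.7579/60 = 66.079298
  E → positive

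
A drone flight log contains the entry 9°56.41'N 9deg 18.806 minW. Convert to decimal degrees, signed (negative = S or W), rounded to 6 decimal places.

Lat: 9 + 56.41/60 = 9.9401667
N → positive
λ: 18.806′ = 0.313433°; total 9.3134333
W → negative

9.940167, -9.313433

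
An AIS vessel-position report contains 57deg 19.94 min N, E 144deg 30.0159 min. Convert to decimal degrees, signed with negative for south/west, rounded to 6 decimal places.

Latitude: 57 + 19.94/60 = 57.3323333
N ⇒ keep positive
λ: 144 + 30.0159/60 = 144.5002650
E → positive

57.332333, 144.500265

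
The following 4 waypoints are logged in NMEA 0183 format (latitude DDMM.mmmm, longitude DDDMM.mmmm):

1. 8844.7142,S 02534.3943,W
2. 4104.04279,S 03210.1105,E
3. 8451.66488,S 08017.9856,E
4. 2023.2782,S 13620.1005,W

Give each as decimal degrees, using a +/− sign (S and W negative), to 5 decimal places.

1. -88.74524, -25.57324
2. -41.06738, 32.16851
3. -84.86108, 80.29976
4. -20.38797, -136.33501

Point 1:
  Lat: degrees = first 2 digits = 88, minutes = 44.7142; 88 + 44.7142/60 = 88.745237
  S → negative
  λ: split at 3 digits → 025° and 34.3943′; 25 + 34.3943/60 = 25.573238
  W → negative
Point 2:
  Lat: split at 2 digits → 41° and 4.04279′; 41 + 4.04279/60 = 41.067380
  S ⇒ negate
  λ: split at 3 digits → 032° and 10.1105′; 32 + 10.1105/60 = 32.168508
  E ⇒ keep positive
Point 3:
  Lat: split at 2 digits → 84° and 51.66488′; 84 + 51.66488/60 = 84.861081
  S → negative
  Longitude: split at 3 digits → 080° and 17.9856′; 80 + 17.9856/60 = 80.299760
  E ⇒ keep positive
Point 4:
  φ: degrees = first 2 digits = 20, minutes = 23.2782; 20 + 23.2782/60 = 20.387970
  hemisphere S, so the sign is −
  Longitude: degrees = first 3 digits = 136, minutes = 20.1005; 136 + 20.1005/60 = 136.335008
  W → negative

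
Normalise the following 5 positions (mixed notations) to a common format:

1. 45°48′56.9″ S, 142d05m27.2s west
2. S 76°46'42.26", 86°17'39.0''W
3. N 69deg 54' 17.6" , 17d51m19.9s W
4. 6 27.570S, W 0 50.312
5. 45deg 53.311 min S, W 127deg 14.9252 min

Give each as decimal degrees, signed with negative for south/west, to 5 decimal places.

Point 1:
  Lat: 48′ + 56.9″ = 48.94833′; 45 + 48.94833/60 = 45.815806
  S ⇒ negate
  Longitude: 142° + 5/60 + 27.2/3600 = 142 + 0.083333 + 0.007556 = 142.090889
  W → negative
Point 2:
  φ: 76 + 46/60 + 42.26/3600 = 76.778406
  S ⇒ negate
  Lon: 17′ + 39″ = 17.65000′; 86 + 17.65000/60 = 86.294167
  hemisphere W, so the sign is −
Point 3:
  Latitude: 69° + 54/60 + 17.6/3600 = 69 + 0.900000 + 0.004889 = 69.904889
  N → positive
  λ: 17° + 51/60 + 19.9/3600 = 17 + 0.850000 + 0.005528 = 17.855528
  hemisphere W, so the sign is −
Point 4:
  Latitude: 27.57′ = 0.459500°; total 6.459500
  hemisphere S, so the sign is −
  λ: 50.312′ = 0.838533°; total 0.838533
  W → negative
Point 5:
  φ: 53.311′ = 0.888517°; total 45.888517
  S → negative
  Longitude: 14.9252′ = 0.248753°; total 127.248753
  W ⇒ negate

1. -45.81581, -142.09089
2. -76.77841, -86.29417
3. 69.90489, -17.85553
4. -6.45950, -0.83853
5. -45.88852, -127.24875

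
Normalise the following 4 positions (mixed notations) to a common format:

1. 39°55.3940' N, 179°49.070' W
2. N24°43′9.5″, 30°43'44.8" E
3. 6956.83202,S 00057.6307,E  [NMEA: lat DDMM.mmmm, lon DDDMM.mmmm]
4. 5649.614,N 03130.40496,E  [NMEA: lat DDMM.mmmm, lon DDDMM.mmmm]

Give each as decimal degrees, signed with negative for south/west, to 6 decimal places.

1. 39.923233, -179.817833
2. 24.719306, 30.729111
3. -69.947200, 0.960512
4. 56.826900, 31.506749

Point 1:
  Lat: 55.394′ = 0.923233°; total 39.9232333
  N ⇒ keep positive
  Lon: 179 + 49.07/60 = 179.8178333
  W → negative
Point 2:
  Lat: 24 + 43/60 + 9.5/3600 = 24.7193056
  N → positive
  Longitude: 30 + 43/60 + 44.8/3600 = 30.7291111
  E ⇒ keep positive
Point 3:
  Lat: split at 2 digits → 69° and 56.83202′; 69 + 56.83202/60 = 69.9472003
  S → negative
  λ: degrees = first 3 digits = 0, minutes = 57.6307; 0 + 57.6307/60 = 0.9605117
  E ⇒ keep positive
Point 4:
  Latitude: split at 2 digits → 56° and 49.614′; 56 + 49.614/60 = 56.8269000
  N → positive
  Longitude: split at 3 digits → 031° and 30.40496′; 31 + 30.40496/60 = 31.5067493
  E → positive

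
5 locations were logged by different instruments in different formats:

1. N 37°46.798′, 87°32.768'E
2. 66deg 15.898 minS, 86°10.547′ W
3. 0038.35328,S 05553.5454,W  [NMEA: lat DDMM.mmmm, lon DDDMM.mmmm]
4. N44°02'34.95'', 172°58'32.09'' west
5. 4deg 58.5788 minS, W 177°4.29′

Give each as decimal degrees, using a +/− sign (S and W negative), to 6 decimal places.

1. 37.779967, 87.546133
2. -66.264967, -86.175783
3. -0.639221, -55.892423
4. 44.043042, -172.975581
5. -4.976313, -177.071500

Point 1:
  φ: 37 + 46.798/60 = 37.7799667
  N → positive
  λ: 32.768′ = 0.546133°; total 87.5461333
  E → positive
Point 2:
  φ: 66 + 15.898/60 = 66.2649667
  S ⇒ negate
  Lon: 86 + 10.547/60 = 86.1757833
  W ⇒ negate
Point 3:
  φ: split at 2 digits → 00° and 38.35328′; 0 + 38.35328/60 = 0.6392213
  S ⇒ negate
  Longitude: degrees = first 3 digits = 55, minutes = 53.5454; 55 + 53.5454/60 = 55.8924233
  W ⇒ negate
Point 4:
  Latitude: 2′ + 34.95″ = 2.58250′; 44 + 2.58250/60 = 44.0430417
  N → positive
  λ: 172° + 58/60 + 32.09/3600 = 172 + 0.966667 + 0.008914 = 172.9755806
  W ⇒ negate
Point 5:
  Latitude: 4 + 58.5788/60 = 4.9763133
  S → negative
  λ: 177 + 4.29/60 = 177.0715000
  hemisphere W, so the sign is −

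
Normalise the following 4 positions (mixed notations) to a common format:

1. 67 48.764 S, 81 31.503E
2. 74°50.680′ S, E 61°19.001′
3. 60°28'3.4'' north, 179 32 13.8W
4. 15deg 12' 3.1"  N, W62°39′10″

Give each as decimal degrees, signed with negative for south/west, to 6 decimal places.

Point 1:
  Latitude: 48.764′ = 0.812733°; total 67.8127333
  S ⇒ negate
  Lon: 31.503′ = 0.525050°; total 81.5250500
  E ⇒ keep positive
Point 2:
  Lat: 50.68′ = 0.844667°; total 74.8446667
  hemisphere S, so the sign is −
  λ: 19.001′ = 0.316683°; total 61.3166833
  E ⇒ keep positive
Point 3:
  Lat: 28′ + 3.4″ = 28.05667′; 60 + 28.05667/60 = 60.4676111
  N → positive
  λ: 32′ + 13.8″ = 32.23000′; 179 + 32.23000/60 = 179.5371667
  hemisphere W, so the sign is −
Point 4:
  φ: 12′ + 3.1″ = 12.05167′; 15 + 12.05167/60 = 15.2008611
  N ⇒ keep positive
  λ: 62° + 39/60 + 10/3600 = 62 + 0.650000 + 0.002778 = 62.6527778
  hemisphere W, so the sign is −

1. -67.812733, 81.525050
2. -74.844667, 61.316683
3. 60.467611, -179.537167
4. 15.200861, -62.652778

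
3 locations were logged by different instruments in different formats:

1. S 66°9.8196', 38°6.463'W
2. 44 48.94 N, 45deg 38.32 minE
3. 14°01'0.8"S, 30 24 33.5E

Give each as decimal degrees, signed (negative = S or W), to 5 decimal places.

1. -66.16366, -38.10772
2. 44.81567, 45.63867
3. -14.01689, 30.40931

Point 1:
  φ: 66 + 9.8196/60 = 66.163660
  S ⇒ negate
  λ: 38 + 6.463/60 = 38.107717
  hemisphere W, so the sign is −
Point 2:
  Lat: 44 + 48.94/60 = 44.815667
  N → positive
  Lon: 45 + 38.32/60 = 45.638667
  E ⇒ keep positive
Point 3:
  φ: 1′ + 0.8″ = 1.01333′; 14 + 1.01333/60 = 14.016889
  S ⇒ negate
  Longitude: 30 + 24/60 + 33.5/3600 = 30.409306
  E ⇒ keep positive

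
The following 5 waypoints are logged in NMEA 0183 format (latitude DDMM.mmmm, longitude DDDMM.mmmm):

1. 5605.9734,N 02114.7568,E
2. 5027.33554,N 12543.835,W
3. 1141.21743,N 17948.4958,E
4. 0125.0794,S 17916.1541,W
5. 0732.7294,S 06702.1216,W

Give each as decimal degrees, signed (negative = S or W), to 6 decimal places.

Point 1:
  Latitude: split at 2 digits → 56° and 5.9734′; 56 + 5.9734/60 = 56.0995567
  N ⇒ keep positive
  Longitude: degrees = first 3 digits = 21, minutes = 14.7568; 21 + 14.7568/60 = 21.2459467
  E ⇒ keep positive
Point 2:
  φ: split at 2 digits → 50° and 27.33554′; 50 + 27.33554/60 = 50.4555923
  N ⇒ keep positive
  Lon: split at 3 digits → 125° and 43.835′; 125 + 43.835/60 = 125.7305833
  W ⇒ negate
Point 3:
  Latitude: degrees = first 2 digits = 11, minutes = 41.21743; 11 + 41.21743/60 = 11.6869572
  N → positive
  λ: degrees = first 3 digits = 179, minutes = 48.4958; 179 + 48.4958/60 = 179.8082633
  E → positive
Point 4:
  φ: split at 2 digits → 01° and 25.0794′; 1 + 25.0794/60 = 1.4179900
  S → negative
  λ: split at 3 digits → 179° and 16.1541′; 179 + 16.1541/60 = 179.2692350
  hemisphere W, so the sign is −
Point 5:
  φ: degrees = first 2 digits = 7, minutes = 32.7294; 7 + 32.7294/60 = 7.5454900
  S → negative
  Lon: split at 3 digits → 067° and 2.1216′; 67 + 2.1216/60 = 67.0353600
  hemisphere W, so the sign is −

1. 56.099557, 21.245947
2. 50.455592, -125.730583
3. 11.686957, 179.808263
4. -1.417990, -179.269235
5. -7.545490, -67.035360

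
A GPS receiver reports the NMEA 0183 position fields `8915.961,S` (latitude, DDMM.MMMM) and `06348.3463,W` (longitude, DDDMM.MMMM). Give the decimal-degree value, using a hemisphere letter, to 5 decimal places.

Lat: degrees = first 2 digits = 89, minutes = 15.961; 89 + 15.961/60 = 89.266017
Longitude: split at 3 digits → 063° and 48.3463′; 63 + 48.3463/60 = 63.805772

89.26602° S, 63.80577° W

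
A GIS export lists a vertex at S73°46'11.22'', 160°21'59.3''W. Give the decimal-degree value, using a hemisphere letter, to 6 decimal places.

φ: 73° + 46/60 + 11.22/3600 = 73 + 0.766667 + 0.003117 = 73.7697833
Lon: 160° + 21/60 + 59.3/3600 = 160 + 0.350000 + 0.016472 = 160.3664722

73.769783° S, 160.366472° W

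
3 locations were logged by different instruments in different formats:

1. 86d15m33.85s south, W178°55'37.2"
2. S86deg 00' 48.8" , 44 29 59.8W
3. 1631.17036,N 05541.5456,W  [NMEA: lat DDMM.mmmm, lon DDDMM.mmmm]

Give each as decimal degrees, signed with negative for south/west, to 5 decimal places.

1. -86.25940, -178.92700
2. -86.01356, -44.49994
3. 16.51951, -55.69243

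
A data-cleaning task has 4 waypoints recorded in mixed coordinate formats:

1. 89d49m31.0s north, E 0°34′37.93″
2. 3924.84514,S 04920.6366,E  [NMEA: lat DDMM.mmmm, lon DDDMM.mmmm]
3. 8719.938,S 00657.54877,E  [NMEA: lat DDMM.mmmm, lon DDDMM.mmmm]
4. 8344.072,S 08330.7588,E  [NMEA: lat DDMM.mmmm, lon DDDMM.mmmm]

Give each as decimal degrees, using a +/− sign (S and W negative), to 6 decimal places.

1. 89.825278, 0.577203
2. -39.414086, 49.343943
3. -87.332300, 6.959146
4. -83.734533, 83.512647

Point 1:
  Lat: 49′ + 31″ = 49.51667′; 89 + 49.51667/60 = 89.8252778
  N ⇒ keep positive
  λ: 0° + 34/60 + 37.93/3600 = 0 + 0.566667 + 0.010536 = 0.5772028
  E ⇒ keep positive
Point 2:
  Lat: degrees = first 2 digits = 39, minutes = 24.84514; 39 + 24.84514/60 = 39.4140857
  hemisphere S, so the sign is −
  λ: degrees = first 3 digits = 49, minutes = 20.6366; 49 + 20.6366/60 = 49.3439433
  E ⇒ keep positive
Point 3:
  φ: split at 2 digits → 87° and 19.938′; 87 + 19.938/60 = 87.3323000
  S → negative
  Lon: degrees = first 3 digits = 6, minutes = 57.54877; 6 + 57.54877/60 = 6.9591462
  E → positive
Point 4:
  Latitude: degrees = first 2 digits = 83, minutes = 44.072; 83 + 44.072/60 = 83.7345333
  hemisphere S, so the sign is −
  Lon: split at 3 digits → 083° and 30.7588′; 83 + 30.7588/60 = 83.5126467
  E → positive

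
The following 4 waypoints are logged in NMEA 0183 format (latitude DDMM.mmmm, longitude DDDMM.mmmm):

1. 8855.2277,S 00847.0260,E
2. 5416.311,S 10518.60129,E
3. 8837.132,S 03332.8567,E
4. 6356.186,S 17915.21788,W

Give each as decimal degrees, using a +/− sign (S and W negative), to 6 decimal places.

1. -88.920462, 8.783767
2. -54.271850, 105.310022
3. -88.618867, 33.547612
4. -63.936433, -179.253631

Point 1:
  Lat: degrees = first 2 digits = 88, minutes = 55.2277; 88 + 55.2277/60 = 88.9204617
  S ⇒ negate
  λ: degrees = first 3 digits = 8, minutes = 47.026; 8 + 47.026/60 = 8.7837667
  E ⇒ keep positive
Point 2:
  Latitude: split at 2 digits → 54° and 16.311′; 54 + 16.311/60 = 54.2718500
  hemisphere S, so the sign is −
  Longitude: degrees = first 3 digits = 105, minutes = 18.60129; 105 + 18.60129/60 = 105.3100215
  E → positive
Point 3:
  Lat: split at 2 digits → 88° and 37.132′; 88 + 37.132/60 = 88.6188667
  hemisphere S, so the sign is −
  Lon: degrees = first 3 digits = 33, minutes = 32.8567; 33 + 32.8567/60 = 33.5476117
  E ⇒ keep positive
Point 4:
  φ: split at 2 digits → 63° and 56.186′; 63 + 56.186/60 = 63.9364333
  S ⇒ negate
  Longitude: degrees = first 3 digits = 179, minutes = 15.21788; 179 + 15.21788/60 = 179.2536313
  W ⇒ negate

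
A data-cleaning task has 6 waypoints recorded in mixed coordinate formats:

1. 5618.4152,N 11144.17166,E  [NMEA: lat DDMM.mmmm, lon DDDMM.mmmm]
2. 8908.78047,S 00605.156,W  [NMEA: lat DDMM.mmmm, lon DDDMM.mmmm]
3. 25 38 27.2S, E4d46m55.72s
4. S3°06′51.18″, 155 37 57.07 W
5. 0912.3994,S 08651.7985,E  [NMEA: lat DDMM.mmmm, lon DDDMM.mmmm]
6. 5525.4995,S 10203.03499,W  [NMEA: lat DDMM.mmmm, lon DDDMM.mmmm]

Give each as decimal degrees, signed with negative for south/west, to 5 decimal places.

Point 1:
  φ: split at 2 digits → 56° and 18.4152′; 56 + 18.4152/60 = 56.306920
  N ⇒ keep positive
  Lon: degrees = first 3 digits = 111, minutes = 44.17166; 111 + 44.17166/60 = 111.736194
  E → positive
Point 2:
  Latitude: split at 2 digits → 89° and 8.78047′; 89 + 8.78047/60 = 89.146341
  hemisphere S, so the sign is −
  Lon: split at 3 digits → 006° and 5.156′; 6 + 5.156/60 = 6.085933
  W → negative
Point 3:
  Lat: 25° + 38/60 + 27.2/3600 = 25 + 0.633333 + 0.007556 = 25.640889
  S ⇒ negate
  Longitude: 4 + 46/60 + 55.72/3600 = 4.782144
  E → positive
Point 4:
  Lat: 6′ + 51.18″ = 6.85300′; 3 + 6.85300/60 = 3.114217
  hemisphere S, so the sign is −
  Lon: 155° + 37/60 + 57.07/3600 = 155 + 0.616667 + 0.015853 = 155.632519
  hemisphere W, so the sign is −
Point 5:
  Lat: degrees = first 2 digits = 9, minutes = 12.3994; 9 + 12.3994/60 = 9.206657
  S → negative
  λ: degrees = first 3 digits = 86, minutes = 51.7985; 86 + 51.7985/60 = 86.863308
  E ⇒ keep positive
Point 6:
  φ: degrees = first 2 digits = 55, minutes = 25.4995; 55 + 25.4995/60 = 55.424992
  S → negative
  Lon: split at 3 digits → 102° and 3.03499′; 102 + 3.03499/60 = 102.050583
  W ⇒ negate

1. 56.30692, 111.73619
2. -89.14634, -6.08593
3. -25.64089, 4.78214
4. -3.11422, -155.63252
5. -9.20666, 86.86331
6. -55.42499, -102.05058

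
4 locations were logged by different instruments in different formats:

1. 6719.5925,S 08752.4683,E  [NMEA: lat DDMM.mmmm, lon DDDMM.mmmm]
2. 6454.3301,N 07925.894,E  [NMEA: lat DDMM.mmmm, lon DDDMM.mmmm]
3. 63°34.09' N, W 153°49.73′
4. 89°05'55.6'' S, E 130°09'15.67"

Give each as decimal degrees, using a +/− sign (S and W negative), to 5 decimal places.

Point 1:
  Lat: degrees = first 2 digits = 67, minutes = 19.5925; 67 + 19.5925/60 = 67.326542
  S → negative
  λ: split at 3 digits → 087° and 52.4683′; 87 + 52.4683/60 = 87.874472
  E → positive
Point 2:
  Latitude: degrees = first 2 digits = 64, minutes = 54.3301; 64 + 54.3301/60 = 64.905502
  N → positive
  λ: degrees = first 3 digits = 79, minutes = 25.894; 79 + 25.894/60 = 79.431567
  E ⇒ keep positive
Point 3:
  φ: 34.09′ = 0.568167°; total 63.568167
  N ⇒ keep positive
  Longitude: 49.73′ = 0.828833°; total 153.828833
  W → negative
Point 4:
  Lat: 89° + 5/60 + 55.6/3600 = 89 + 0.083333 + 0.015444 = 89.098778
  S → negative
  Lon: 9′ + 15.67″ = 9.26117′; 130 + 9.26117/60 = 130.154353
  E → positive

1. -67.32654, 87.87447
2. 64.90550, 79.43157
3. 63.56817, -153.82883
4. -89.09878, 130.15435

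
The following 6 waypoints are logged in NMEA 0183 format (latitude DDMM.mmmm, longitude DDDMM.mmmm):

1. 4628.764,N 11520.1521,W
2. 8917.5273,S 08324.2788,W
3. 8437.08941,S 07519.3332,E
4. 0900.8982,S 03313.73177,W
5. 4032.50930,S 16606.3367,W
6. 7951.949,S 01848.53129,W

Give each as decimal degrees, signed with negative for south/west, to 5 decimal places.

1. 46.47940, -115.33587
2. -89.29212, -83.40465
3. -84.61816, 75.32222
4. -9.01497, -33.22886
5. -40.54182, -166.10561
6. -79.86582, -18.80885

Point 1:
  Latitude: split at 2 digits → 46° and 28.764′; 46 + 28.764/60 = 46.479400
  N → positive
  λ: degrees = first 3 digits = 115, minutes = 20.1521; 115 + 20.1521/60 = 115.335868
  W → negative
Point 2:
  Lat: split at 2 digits → 89° and 17.5273′; 89 + 17.5273/60 = 89.292122
  hemisphere S, so the sign is −
  λ: split at 3 digits → 083° and 24.2788′; 83 + 24.2788/60 = 83.404647
  W → negative
Point 3:
  φ: degrees = first 2 digits = 84, minutes = 37.08941; 84 + 37.08941/60 = 84.618157
  S ⇒ negate
  Lon: split at 3 digits → 075° and 19.3332′; 75 + 19.3332/60 = 75.322220
  E → positive
Point 4:
  Lat: split at 2 digits → 09° and 0.8982′; 9 + 0.8982/60 = 9.014970
  S → negative
  λ: degrees = first 3 digits = 33, minutes = 13.73177; 33 + 13.73177/60 = 33.228863
  W ⇒ negate
Point 5:
  φ: split at 2 digits → 40° and 32.5093′; 40 + 32.5093/60 = 40.541822
  hemisphere S, so the sign is −
  λ: split at 3 digits → 166° and 6.3367′; 166 + 6.3367/60 = 166.105612
  W ⇒ negate
Point 6:
  φ: split at 2 digits → 79° and 51.949′; 79 + 51.949/60 = 79.865817
  S ⇒ negate
  Longitude: degrees = first 3 digits = 18, minutes = 48.53129; 18 + 48.53129/60 = 18.808855
  W → negative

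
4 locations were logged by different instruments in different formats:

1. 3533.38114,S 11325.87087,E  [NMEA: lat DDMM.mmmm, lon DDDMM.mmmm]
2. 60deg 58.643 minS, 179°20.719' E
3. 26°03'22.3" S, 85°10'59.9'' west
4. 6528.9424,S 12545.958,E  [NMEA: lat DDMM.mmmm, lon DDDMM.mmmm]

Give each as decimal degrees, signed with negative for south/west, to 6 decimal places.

1. -35.556352, 113.431181
2. -60.977383, 179.345317
3. -26.056194, -85.183306
4. -65.482373, 125.765967

Point 1:
  Lat: degrees = first 2 digits = 35, minutes = 33.38114; 35 + 33.38114/60 = 35.5563523
  hemisphere S, so the sign is −
  λ: split at 3 digits → 113° and 25.87087′; 113 + 25.87087/60 = 113.4311812
  E ⇒ keep positive
Point 2:
  Latitude: 58.643′ = 0.977383°; total 60.9773833
  S → negative
  λ: 179 + 20.719/60 = 179.3453167
  E → positive
Point 3:
  φ: 3′ + 22.3″ = 3.37167′; 26 + 3.37167/60 = 26.0561944
  hemisphere S, so the sign is −
  Longitude: 85° + 10/60 + 59.9/3600 = 85 + 0.166667 + 0.016639 = 85.1833056
  W → negative
Point 4:
  Latitude: degrees = first 2 digits = 65, minutes = 28.9424; 65 + 28.9424/60 = 65.4823733
  hemisphere S, so the sign is −
  λ: degrees = first 3 digits = 125, minutes = 45.958; 125 + 45.958/60 = 125.7659667
  E ⇒ keep positive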